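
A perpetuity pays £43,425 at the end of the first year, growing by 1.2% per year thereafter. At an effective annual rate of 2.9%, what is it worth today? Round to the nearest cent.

£2,554,411.76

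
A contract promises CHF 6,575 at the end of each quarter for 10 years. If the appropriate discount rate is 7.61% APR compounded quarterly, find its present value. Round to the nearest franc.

With 4 periods per year: i = 0.019025, n = 40.
Annuity factor a(40|0.019025) = 27.829134; PV = 6575 × 27.829134 = 182,976.5558

CHF 182,977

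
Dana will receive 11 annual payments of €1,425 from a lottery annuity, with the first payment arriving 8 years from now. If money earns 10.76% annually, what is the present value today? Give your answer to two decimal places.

Value one period before first payment (t=7): 1425 × [1 − (1+0.1076)^(−11)] / 0.1076 = 1425 × 6.273900 = 8,940.3079
Discount back 7 years: 8,940.3079 × (1+0.1076)^(−7) = 8,940.3079 × 0.489012 = 4,371.9164

€4,371.92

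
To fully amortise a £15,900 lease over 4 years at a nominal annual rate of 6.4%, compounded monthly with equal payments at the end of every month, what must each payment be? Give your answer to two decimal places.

£376.33

i = 0.064/12 = 0.00533333 per month; n = 4·12 = 48.
PMT = 15900 / ( [1 − (1+0.00533333)^(−48)] / 0.00533333 ) = 15900 / 42.249608 = 376.3349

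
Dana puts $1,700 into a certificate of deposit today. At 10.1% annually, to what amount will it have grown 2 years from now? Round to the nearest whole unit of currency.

$2,061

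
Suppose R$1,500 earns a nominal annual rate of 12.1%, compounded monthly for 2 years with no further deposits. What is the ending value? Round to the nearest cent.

i = 0.121/12 = 0.0100833 per month; n = 2·12 = 24.
FV = 1,500 × (1 + 0.0100833)^24 = 1,908.3770

R$1,908.38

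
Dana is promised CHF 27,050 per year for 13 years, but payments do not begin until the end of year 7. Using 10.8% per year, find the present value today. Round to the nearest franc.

PV at t=6 (ordinary 13-year annuity): 27050 × a(13|0.108) = 27050 × 6.818307 = 184,435.1931
PV₀ = 184,435.1931 / (1+0.108)^6 = 184,435.1931 / 1.850285 = 99,679.3581

CHF 99,679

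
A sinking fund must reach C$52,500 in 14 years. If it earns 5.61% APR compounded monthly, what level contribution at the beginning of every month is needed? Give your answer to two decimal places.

C$205.42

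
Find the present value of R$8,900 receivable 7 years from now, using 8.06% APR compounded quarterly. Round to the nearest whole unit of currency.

R$5,091

With 4 periods per year: i = 0.02015, n = 28.
PV = 8,900 / (1 + 0.02015)^28 = 8,900 / 1.748207 = 5,090.9292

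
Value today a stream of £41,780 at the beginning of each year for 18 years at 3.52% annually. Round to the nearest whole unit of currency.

PV = 41780 × [1 − (1+0.0352)^(−18)] / 0.0352 × (1+i) = 41780 × 13.631349 = 569,517.7424
(Beginning-of-period payments → annuity-due factor ×(1+i).)

£569,518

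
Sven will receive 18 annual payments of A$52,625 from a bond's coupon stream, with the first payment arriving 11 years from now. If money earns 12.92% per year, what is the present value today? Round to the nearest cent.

Value one period before first payment (t=10): 52625 × [1 − (1+0.1292)^(−18)] / 0.1292 = 52625 × 6.871254 = 361,599.7446
Discount back 10 years: 361,599.7446 × (1+0.1292)^(−10) = 361,599.7446 × 0.296682 = 107,280.1619

A$107,280.16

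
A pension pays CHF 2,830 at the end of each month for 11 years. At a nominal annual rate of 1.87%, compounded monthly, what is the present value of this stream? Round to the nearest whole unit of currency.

CHF 337,407

Periodic rate i = 0.0187/12 = 0.00155833; n = 11 × 12 = 132 periods.
Annuity factor a(132|0.00155833) = 119.225061; PV = 2830 × 119.225061 = 337,406.9217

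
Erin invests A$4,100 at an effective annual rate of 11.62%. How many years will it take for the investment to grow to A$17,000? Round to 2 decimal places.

(1+i)^n = 17000/4100 = 4.14634, so n = ln 4.14634 / ln 1.1162 = 12.9376 years

12.94 years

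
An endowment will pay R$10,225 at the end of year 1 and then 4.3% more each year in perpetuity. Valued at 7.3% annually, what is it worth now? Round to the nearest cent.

PV = PMT / (i − g) = 10225 / (0.073 − 0.043) = 10225 / 0.030000 = 340,833.3333

R$340,833.33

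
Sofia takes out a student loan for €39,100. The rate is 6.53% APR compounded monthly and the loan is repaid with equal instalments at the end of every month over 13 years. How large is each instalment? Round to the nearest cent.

€372.54

i = 0.0653/12 = 0.00544167 per month; n = 13·12 = 156.
PMT = 39100 / ( [1 − (1+0.00544167)^(−156)] / 0.00544167 ) = 39100 / 104.954756 = 372.5415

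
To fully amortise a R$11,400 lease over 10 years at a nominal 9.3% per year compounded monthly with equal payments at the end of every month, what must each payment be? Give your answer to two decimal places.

Periodic rate i = 0.093/12 = 0.00775; n = 10 × 12 = 120 periods.
Annuity-PV factor = 77.939249; PMT = 11400 / 77.939249 = 146.2678

R$146.27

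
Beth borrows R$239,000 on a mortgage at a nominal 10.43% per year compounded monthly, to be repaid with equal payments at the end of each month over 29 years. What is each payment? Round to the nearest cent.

Periodic rate i = 0.1043/12 = 0.00869167; n = 29 × 12 = 348 periods.
Annuity-PV factor = 109.390831; PMT = 239000 / 109.390831 = 2,184.8266

R$2,184.83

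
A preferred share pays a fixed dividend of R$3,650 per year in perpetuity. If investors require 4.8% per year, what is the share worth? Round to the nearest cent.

R$76,041.67

PV = PMT / i = 3650 / 0.048 = 76,041.6667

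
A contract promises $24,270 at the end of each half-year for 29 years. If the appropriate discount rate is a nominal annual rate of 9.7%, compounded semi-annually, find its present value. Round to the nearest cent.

With 2 periods per year: i = 0.0485, n = 58.
Annuity factor a(58|0.0485) = 19.296381; PV = 24270 × 19.296381 = 468,323.1764

$468,323.18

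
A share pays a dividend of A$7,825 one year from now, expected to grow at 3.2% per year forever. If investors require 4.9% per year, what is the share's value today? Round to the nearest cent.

A$460,294.12

PV = D₁/(r − g) = 7825/(0.049 − 0.032) = 460,294.1176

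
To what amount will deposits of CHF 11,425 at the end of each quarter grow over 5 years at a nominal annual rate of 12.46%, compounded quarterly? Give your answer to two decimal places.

CHF 310,610.55

Periodic rate i = 0.1246/4 = 0.03115; n = 5 × 4 = 20 periods.
Accumulation factor s(20|0.03115) = 27.186919; FV = 11425 × 27.186919 = 310,610.5515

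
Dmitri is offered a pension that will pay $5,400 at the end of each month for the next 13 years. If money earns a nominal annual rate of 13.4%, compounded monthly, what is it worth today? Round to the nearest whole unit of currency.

$398,051

i = 0.134/12 = 0.0111667 per month; n = 13·12 = 156.
PV = 5400 × [1 − (1+0.0111667)^(−156)] / 0.0111667 = 5400 × 73.713219 = 398,051.3837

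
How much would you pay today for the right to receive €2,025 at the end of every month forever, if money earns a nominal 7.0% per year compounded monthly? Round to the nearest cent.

Periodic rate i = 0.07/12 = 0.00583333.
PV = PMT / i = 2025 / 0.00583333 = 347,142.8571

€347,142.86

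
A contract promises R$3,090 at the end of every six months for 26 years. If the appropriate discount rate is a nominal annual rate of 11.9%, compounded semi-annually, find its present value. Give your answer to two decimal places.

R$49,361.24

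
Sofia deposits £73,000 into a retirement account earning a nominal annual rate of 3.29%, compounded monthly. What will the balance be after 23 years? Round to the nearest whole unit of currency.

With 12 periods per year: i = 0.00274167, n = 276.
FV = 73,000 × (1 + 0.00274167)^276 = 155,418.8956

£155,419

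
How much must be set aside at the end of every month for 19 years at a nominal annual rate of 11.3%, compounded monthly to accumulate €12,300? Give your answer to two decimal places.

With 12 periods per year: i = 0.00941667, n = 228.
PMT = 12300 / ( [(1+0.00941667)^228 − 1] / 0.00941667 ) = 12300 / 793.655536 = 15.4979

€15.50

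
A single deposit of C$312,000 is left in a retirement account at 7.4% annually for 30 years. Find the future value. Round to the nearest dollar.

C$2,656,336

312,000 × (1+0.074)^30 = 312,000 × 8.513898 = 2,656,336.1641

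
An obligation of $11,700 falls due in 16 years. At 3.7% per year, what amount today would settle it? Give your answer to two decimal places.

PV = FV·(1+i)^(−n) = 11,700 × 0.559165 = 6,542.2293

$6,542.23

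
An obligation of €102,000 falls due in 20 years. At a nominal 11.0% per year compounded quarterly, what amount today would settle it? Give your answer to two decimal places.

€11,642.70

Periodic rate i = 0.11/4 = 0.0275; n = 20 × 4 = 80 periods.
Discount factor = (1+0.0275)^(−80) = 0.114144; PV = 102,000 × 0.114144 = 11,642.7006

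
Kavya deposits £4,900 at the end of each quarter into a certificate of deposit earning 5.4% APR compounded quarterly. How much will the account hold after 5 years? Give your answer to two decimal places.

With 4 periods per year: i = 0.0135, n = 20.
Accumulation factor s(20|0.0135) = 22.785218; FV = 4900 × 22.785218 = 111,647.5699

£111,647.57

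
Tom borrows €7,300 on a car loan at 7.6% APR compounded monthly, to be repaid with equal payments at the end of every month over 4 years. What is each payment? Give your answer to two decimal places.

i = 0.076/12 = 0.00633333 per month; n = 4·12 = 48.
Annuity-PV factor = 41.278652; PMT = 7300 / 41.278652 = 176.8469

€176.85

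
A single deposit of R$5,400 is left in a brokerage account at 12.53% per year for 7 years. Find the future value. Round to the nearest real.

R$12,339

FV = 5,400 × (1 + 0.1253)^7 = 12,338.7735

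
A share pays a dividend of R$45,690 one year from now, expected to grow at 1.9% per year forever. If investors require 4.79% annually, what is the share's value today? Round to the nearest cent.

PV = PMT / (i − g) = 45690 / (0.0479 − 0.019) = 45690 / 0.028900 = 1,580,968.8581

R$1,580,968.86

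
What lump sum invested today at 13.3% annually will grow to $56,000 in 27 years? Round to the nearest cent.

$1,923.01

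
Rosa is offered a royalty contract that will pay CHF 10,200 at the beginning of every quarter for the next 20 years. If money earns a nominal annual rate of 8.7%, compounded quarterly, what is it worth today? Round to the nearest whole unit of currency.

CHF 393,479

i = 0.087/4 = 0.02175 per quarter; n = 20·4 = 80.
Annuity factor a(80|0.02175) × (1+i) = 38.576346; PV = 10200 × 38.576346 = 393,478.7327
(annuity-due: payments at period start, so ×(1+i).)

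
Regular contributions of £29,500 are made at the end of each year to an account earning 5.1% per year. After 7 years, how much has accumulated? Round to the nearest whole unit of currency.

Accumulation factor s(7|0.051) = 8.166822; FV = 29500 × 8.166822 = 240,921.2575

£240,921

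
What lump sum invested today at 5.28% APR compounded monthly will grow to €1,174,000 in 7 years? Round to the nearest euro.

i = 0.0528/12 = 0.0044 per month; n = 7·12 = 84.
PV = 1,174,000 / (1 + 0.0044)^84 = 1,174,000 / 1.445983 = 811,904.5168

€811,905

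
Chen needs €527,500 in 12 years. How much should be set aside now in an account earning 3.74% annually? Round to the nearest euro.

€339,522

Discount factor = (1+0.0374)^(−12) = 0.643643; PV = 527,500 × 0.643643 = 339,521.7026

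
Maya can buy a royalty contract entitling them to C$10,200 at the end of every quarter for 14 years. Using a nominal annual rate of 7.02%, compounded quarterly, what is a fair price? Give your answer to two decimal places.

C$361,814.80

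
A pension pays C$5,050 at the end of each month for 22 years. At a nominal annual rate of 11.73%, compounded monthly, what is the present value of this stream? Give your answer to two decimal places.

Periodic rate i = 0.1173/12 = 0.009775; n = 22 × 12 = 264 periods.
PV = 5050 × [1 − (1+0.009775)^(−264)] / 0.009775 = 5050 × 94.456932 = 477,007.5090

C$477,007.51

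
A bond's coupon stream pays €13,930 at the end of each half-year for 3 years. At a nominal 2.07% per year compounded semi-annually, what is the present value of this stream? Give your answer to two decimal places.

€80,633.97

Periodic rate i = 0.0207/2 = 0.01035; n = 3 × 2 = 6 periods.
PV = PMT · [1 − (1+i)^(−n)] / i = 13930 · 5.788512 = 80,633.9722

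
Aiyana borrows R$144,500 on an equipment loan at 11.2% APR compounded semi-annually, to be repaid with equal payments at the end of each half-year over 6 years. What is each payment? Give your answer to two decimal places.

Periodic rate i = 0.112/2 = 0.056; n = 6 × 2 = 12 periods.
Annuity-PV factor = 8.570795; PMT = 144500 / 8.570795 = 16,859.5798

R$16,859.58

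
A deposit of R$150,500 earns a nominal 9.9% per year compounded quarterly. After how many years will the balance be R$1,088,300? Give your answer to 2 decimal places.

Periodic rate i = 0.099/4 = 0.02475.
n = ln(1.0883e+06/150500) / ln(1+0.02475) = ln(7.23123) / 0.024449 = 80.9209 quarters
= 80.9209/4 years

20.23 years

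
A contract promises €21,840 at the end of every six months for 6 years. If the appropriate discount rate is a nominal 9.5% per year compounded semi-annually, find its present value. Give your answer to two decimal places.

i = 0.095/2 = 0.0475 per half-year; n = 6·2 = 12.
Annuity factor a(12|0.0475) = 8.989557; PV = 21840 × 8.989557 = 196,331.9262

€196,331.93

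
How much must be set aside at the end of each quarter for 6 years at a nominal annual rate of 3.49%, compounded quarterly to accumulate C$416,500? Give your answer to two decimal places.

i = 0.0349/4 = 0.008725 per quarter; n = 6·4 = 24.
FV-annuity factor = 26.569489; PMT = 416500 / 26.569489 = 15,675.8753

C$15,675.88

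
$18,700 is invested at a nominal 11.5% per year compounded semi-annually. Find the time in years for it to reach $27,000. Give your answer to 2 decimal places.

3.29 years

Periodic rate i = 0.115/2 = 0.0575.
(1+i)^n = 27000/18700 = 1.44385, so n = ln 1.44385 / ln 1.0575 = 6.5700 half-years
= 6.5700/2 years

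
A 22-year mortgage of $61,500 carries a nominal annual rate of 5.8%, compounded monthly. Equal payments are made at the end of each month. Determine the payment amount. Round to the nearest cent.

Periodic rate i = 0.058/12 = 0.00483333; n = 22 × 12 = 264 periods.
Annuity-PV factor = 148.963232; PMT = 61500 / 148.963232 = 412.8536

$412.85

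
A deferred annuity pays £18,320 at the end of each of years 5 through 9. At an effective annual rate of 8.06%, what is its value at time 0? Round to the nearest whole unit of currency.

Value one period before first payment (t=4): 18320 × [1 − (1+0.0806)^(−5)] / 0.0806 = 18320 × 3.986404 = 73,030.9219
PV₀ = 73,030.9219 / (1+0.0806)^4 = 73,030.9219 / 1.363515 = 53,560.7846

£53,561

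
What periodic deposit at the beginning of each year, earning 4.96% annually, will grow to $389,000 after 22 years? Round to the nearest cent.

FV-annuity factor × (1+i) = 40.224271; PMT = 389000 / 40.224271 = 9,670.7782

$9,670.78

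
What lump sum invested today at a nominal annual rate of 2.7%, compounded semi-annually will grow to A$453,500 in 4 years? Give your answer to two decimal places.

Periodic rate i = 0.027/2 = 0.0135; n = 4 × 2 = 8 periods.
PV = FV·(1+i)^(−n) = 453,500 × 0.898276 = 407,368.3342

A$407,368.33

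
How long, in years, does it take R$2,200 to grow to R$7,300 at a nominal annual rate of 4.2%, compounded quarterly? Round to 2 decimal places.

28.71 years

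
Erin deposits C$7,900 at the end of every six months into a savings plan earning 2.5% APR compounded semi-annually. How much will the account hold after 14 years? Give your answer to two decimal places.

Periodic rate i = 0.025/2 = 0.0125; n = 14 × 2 = 28 periods.
Accumulation factor s(28|0.0125) = 33.279384; FV = 7900 × 33.279384 = 262,907.1359

C$262,907.14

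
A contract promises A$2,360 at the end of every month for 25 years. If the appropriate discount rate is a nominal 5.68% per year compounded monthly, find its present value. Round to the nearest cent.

Periodic rate i = 0.0568/12 = 0.00473333; n = 25 × 12 = 300 periods.
Annuity factor a(300|0.00473333) = 160.029900; PV = 2360 × 160.029900 = 377,670.5636

A$377,670.56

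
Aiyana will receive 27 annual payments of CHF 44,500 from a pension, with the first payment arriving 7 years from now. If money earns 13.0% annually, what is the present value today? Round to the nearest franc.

CHF 158,352

PV at t=6 (ordinary 27-year annuity): 44500 × a(27|0.13) = 44500 × 7.408556 = 329,680.7358
Discount back 6 years: 329,680.7358 × (1+0.13)^(−6) = 329,680.7358 × 0.480319 = 158,351.7655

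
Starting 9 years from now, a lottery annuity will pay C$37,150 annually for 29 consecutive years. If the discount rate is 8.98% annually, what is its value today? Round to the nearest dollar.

Value one period before first payment (t=8): 37150 × [1 − (1+0.0898)^(−29)] / 0.0898 = 37150 × 10.216115 = 379,528.6626
Discount back 8 years: 379,528.6626 × (1+0.0898)^(−8) = 379,528.6626 × 0.502604 = 190,752.4618

C$190,752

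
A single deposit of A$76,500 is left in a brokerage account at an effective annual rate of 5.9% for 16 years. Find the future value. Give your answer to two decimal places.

A$191,424.18

FV = PV·(1+i)^n = 76,500 × 2.502277 = 191,424.1807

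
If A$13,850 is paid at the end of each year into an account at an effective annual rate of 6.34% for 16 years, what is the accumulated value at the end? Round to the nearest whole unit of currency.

A$365,672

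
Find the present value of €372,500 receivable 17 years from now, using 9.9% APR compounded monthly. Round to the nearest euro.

i = 0.099/12 = 0.00825 per month; n = 17·12 = 204.
PV = FV·(1+i)^(−n) = 372,500 × 0.187103 = 69,695.8980

€69,696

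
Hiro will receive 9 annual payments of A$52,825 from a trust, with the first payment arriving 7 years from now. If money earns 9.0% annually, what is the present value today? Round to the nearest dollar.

Value one period before first payment (t=6): 52825 × [1 − (1+0.09)^(−9)] / 0.09 = 52825 × 5.995247 = 316,698.9172
Discount back 6 years: 316,698.9172 × (1+0.09)^(−6) = 316,698.9172 × 0.596267 = 188,837.2168

A$188,837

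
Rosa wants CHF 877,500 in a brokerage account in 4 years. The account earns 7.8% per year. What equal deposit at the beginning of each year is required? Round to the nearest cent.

CHF 181,180.00

FV-annuity factor × (1+i) = 4.843250; PMT = 877500 / 4.843250 = 181,180.0012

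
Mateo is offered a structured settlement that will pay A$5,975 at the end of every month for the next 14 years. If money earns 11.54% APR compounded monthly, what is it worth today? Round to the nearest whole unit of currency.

i = 0.1154/12 = 0.00961667 per month; n = 14·12 = 168.
PV = 5975 × [1 − (1+0.00961667)^(−168)] / 0.00961667 = 5975 × 83.156506 = 496,860.1211

A$496,860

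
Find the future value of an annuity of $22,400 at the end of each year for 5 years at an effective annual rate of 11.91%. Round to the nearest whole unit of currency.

FV = 22400 × [(1+0.1191)^5 − 1] / 0.1191 = 22400 × 6.341496 = 142,049.5185

$142,050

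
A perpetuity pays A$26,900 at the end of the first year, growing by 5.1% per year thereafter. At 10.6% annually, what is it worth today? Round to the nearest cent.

PV = D₁/(r − g) = 26900/(0.106 − 0.051) = 489,090.9091

A$489,090.91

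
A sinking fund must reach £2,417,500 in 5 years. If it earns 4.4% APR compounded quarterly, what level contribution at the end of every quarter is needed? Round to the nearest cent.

i = 0.044/4 = 0.011 per quarter; n = 5·4 = 20.
FV-annuity factor = 22.234622; PMT = 2.4175e+06 / 22.234622 = 108,726.8312

£108,726.83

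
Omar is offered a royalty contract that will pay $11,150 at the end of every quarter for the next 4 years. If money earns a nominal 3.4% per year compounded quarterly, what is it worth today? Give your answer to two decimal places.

Periodic rate i = 0.034/4 = 0.0085; n = 4 × 4 = 16 periods.
PV = 11150 × [1 − (1+0.0085)^(−16)] / 0.0085 = 11150 × 14.900654 = 166,142.2948

$166,142.29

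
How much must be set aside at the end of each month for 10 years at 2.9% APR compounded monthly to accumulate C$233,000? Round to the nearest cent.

i = 0.029/12 = 0.00241667 per month; n = 10·12 = 120.
FV-annuity factor = 139.017938; PMT = 233000 / 139.017938 = 1,676.0427

C$1,676.04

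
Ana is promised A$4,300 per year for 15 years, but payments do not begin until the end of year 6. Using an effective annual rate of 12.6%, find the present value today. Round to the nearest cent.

A$15,674.82

PV at t=5 (ordinary 15-year annuity): 4300 × a(15|0.126) = 4300 × 6.598208 = 28,372.2925
Discount back 5 years: 28,372.2925 × (1+0.126)^(−5) = 28,372.2925 × 0.552469 = 15,674.8169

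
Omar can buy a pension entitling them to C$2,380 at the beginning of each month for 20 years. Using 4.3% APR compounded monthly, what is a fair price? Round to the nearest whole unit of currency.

C$384,067

With 12 periods per year: i = 0.00358333, n = 240.
Annuity factor a(240|0.00358333) × (1+i) = 161.372545; PV = 2380 × 161.372545 = 384,066.6564
(annuity-due: payments at period start, so ×(1+i).)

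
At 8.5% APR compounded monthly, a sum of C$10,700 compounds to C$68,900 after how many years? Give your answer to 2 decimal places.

Periodic rate i = 0.085/12 = 0.00708333.
(1+i)^n = 68900/10700 = 6.43925, so n = ln 6.43925 / ln 1.00708 = 263.8589 months
= 263.8589/12 years

21.99 years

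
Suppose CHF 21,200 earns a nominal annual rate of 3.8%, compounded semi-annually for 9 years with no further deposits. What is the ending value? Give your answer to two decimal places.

i = 0.038/2 = 0.019 per half-year; n = 9·2 = 18.
FV = PV·(1+i)^n = 21,200 × 1.403251 = 29,748.9179

CHF 29,748.92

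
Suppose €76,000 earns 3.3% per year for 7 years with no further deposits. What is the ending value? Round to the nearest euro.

€95,393

FV = PV·(1+i)^n = 76,000 × 1.255169 = 95,392.8541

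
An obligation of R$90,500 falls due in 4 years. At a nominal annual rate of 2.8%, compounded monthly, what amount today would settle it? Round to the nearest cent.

With 12 periods per year: i = 0.00233333, n = 48.
PV = FV·(1+i)^(−n) = 90,500 × 0.894161 = 80,921.5619

R$80,921.56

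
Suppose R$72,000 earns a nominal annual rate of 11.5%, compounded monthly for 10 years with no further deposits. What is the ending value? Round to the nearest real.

i = 0.115/12 = 0.00958333 per month; n = 10·12 = 120.
72,000 × (1+0.00958333)^120 = 72,000 × 3.140948 = 226,148.2272

R$226,148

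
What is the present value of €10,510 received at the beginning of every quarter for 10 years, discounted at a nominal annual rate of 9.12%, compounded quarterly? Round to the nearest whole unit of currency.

€280,124

With 4 periods per year: i = 0.0228, n = 40.
PV = PMT · [1 − (1+i)^(−n)] / i × (1+i) = 10510 · 26.653123 = 280,124.3185
(annuity-due: payments at period start, so ×(1+i).)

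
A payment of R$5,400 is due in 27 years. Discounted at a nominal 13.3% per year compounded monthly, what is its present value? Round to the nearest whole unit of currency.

With 12 periods per year: i = 0.0110833, n = 324.
PV = 5,400 / (1 + 0.0110833)^324 = 5,400 / 35.560864 = 151.8523

R$152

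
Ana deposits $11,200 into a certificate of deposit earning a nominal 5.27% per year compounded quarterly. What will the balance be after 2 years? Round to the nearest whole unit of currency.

$12,436

Periodic rate i = 0.0527/4 = 0.013175; n = 2 × 4 = 8 periods.
11,200 × (1+0.013175)^8 = 11,200 × 1.110390 = 12,436.3731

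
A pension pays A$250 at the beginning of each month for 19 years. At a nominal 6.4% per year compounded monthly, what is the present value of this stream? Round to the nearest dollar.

With 12 periods per year: i = 0.00533333, n = 228.
Annuity factor a(228|0.00533333) × (1+i) = 132.445233; PV = 250 × 132.445233 = 33,111.3083
(Beginning-of-period payments → annuity-due factor ×(1+i).)

A$33,111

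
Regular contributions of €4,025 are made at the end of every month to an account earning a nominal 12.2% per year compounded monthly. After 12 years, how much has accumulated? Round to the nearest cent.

Periodic rate i = 0.122/12 = 0.0101667; n = 12 × 12 = 144 periods.
FV = PMT · [(1+i)^n − 1] / i = 4025 · 323.742168 = 1,303,062.2266

€1,303,062.23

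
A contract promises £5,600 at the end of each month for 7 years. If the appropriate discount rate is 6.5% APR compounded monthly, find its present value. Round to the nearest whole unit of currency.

Periodic rate i = 0.065/12 = 0.00541667; n = 7 × 12 = 84 periods.
Annuity factor a(84|0.00541667) = 67.342623; PV = 5600 × 67.342623 = 377,118.6880

£377,119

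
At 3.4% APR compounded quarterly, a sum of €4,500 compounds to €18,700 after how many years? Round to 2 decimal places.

Periodic rate i = 0.034/4 = 0.0085.
(1+i)^n = 18700/4500 = 4.15556, so n = ln 4.15556 / ln 1.0085 = 168.2931 quarters
= 168.2931/4 years

42.07 years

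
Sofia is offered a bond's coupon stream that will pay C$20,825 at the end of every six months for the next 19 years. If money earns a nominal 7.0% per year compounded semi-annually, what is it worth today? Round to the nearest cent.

i = 0.07/2 = 0.035 per half-year; n = 19·2 = 38.
PV = PMT · [1 − (1+i)^(−n)] / i = 20825 · 20.841087 = 434,015.6444

C$434,015.64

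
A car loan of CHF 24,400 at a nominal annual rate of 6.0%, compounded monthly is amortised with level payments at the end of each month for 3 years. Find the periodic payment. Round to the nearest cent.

CHF 742.30

With 12 periods per year: i = 0.005, n = 36.
Annuity-PV factor = 32.871016; PMT = 24400 / 32.871016 = 742.2953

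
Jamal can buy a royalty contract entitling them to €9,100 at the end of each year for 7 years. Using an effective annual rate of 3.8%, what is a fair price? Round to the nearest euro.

€55,025

Annuity factor a(7|0.038) = 6.046668; PV = 9100 × 6.046668 = 55,024.6774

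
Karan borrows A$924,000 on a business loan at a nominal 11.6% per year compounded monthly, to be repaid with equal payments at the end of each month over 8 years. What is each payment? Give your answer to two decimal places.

With 12 periods per year: i = 0.00966667, n = 96.
PMT = 924000 / ( [1 − (1+0.00966667)^(−96)] / 0.00966667 ) = 924000 / 62.367989 = 14,815.2926

A$14,815.29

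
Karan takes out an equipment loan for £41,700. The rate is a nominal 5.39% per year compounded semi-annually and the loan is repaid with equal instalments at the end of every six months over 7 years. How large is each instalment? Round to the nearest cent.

£3,615.22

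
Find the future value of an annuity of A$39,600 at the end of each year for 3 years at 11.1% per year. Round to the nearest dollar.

A$132,475

FV = 39600 × [(1+0.111)^3 − 1] / 0.111 = 39600 × 3.345321 = 132,474.7116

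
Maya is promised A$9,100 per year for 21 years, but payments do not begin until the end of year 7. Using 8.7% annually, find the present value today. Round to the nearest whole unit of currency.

A$52,410

PV at t=6 (ordinary 21-year annuity): 9100 × a(21|0.087) = 9100 × 9.500551 = 86,455.0097
Discount back 6 years: 86,455.0097 × (1+0.087)^(−6) = 86,455.0097 × 0.606209 = 52,409.8479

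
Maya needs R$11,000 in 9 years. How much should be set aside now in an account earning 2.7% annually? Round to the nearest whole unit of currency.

R$8,655

PV = 11,000 / (1 + 0.027)^9 = 11,000 / 1.270966 = 8,654.8330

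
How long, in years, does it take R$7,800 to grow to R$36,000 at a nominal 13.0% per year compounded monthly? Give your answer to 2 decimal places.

11.83 years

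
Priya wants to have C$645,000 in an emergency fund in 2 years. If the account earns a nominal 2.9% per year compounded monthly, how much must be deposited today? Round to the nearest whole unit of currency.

C$608,697

Periodic rate i = 0.029/12 = 0.00241667; n = 2 × 12 = 24 periods.
PV = FV·(1+i)^(−n) = 645,000 × 0.943716 = 608,696.8055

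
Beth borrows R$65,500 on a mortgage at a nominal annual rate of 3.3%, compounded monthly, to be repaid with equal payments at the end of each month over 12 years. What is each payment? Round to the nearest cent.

Periodic rate i = 0.033/12 = 0.00275; n = 12 × 12 = 144 periods.
Annuity-PV factor = 118.773608; PMT = 65500 / 118.773608 = 551.4693

R$551.47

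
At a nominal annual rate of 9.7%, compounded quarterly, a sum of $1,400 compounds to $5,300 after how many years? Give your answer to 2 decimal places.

13.89 years

Periodic rate i = 0.097/4 = 0.02425.
(1+i)^n = 5300/1400 = 3.78571, so n = ln 3.78571 / ln 1.02425 = 55.5592 quarters
= 55.5592/4 years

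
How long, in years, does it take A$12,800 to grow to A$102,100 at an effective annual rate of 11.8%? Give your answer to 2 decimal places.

18.62 years

(1+i)^n = 102100/12800 = 7.97656, so n = ln 7.97656 / ln 1.118 = 18.6165 years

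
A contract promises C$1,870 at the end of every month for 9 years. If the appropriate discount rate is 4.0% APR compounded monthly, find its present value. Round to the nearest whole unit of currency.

i = 0.04/12 = 0.00333333 per month; n = 9·12 = 108.
PV = PMT · [1 − (1+i)^(−n)] / i = 1870 · 90.571761 = 169,369.1936

C$169,369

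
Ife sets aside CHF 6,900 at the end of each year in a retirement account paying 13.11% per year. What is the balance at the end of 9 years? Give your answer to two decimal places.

CHF 106,866.49

FV = PMT · [(1+i)^n − 1] / i = 6900 · 15.487897 = 106,866.4867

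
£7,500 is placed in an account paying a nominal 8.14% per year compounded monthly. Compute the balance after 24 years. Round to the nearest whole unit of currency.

£52,557

Periodic rate i = 0.0814/12 = 0.00678333; n = 24 × 12 = 288 periods.
7,500 × (1+0.00678333)^288 = 7,500 × 7.007660 = 52,557.4508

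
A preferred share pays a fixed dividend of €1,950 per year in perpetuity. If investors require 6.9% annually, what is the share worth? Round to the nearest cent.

PV = PMT / i = 1950 / 0.069 = 28,260.8696

€28,260.87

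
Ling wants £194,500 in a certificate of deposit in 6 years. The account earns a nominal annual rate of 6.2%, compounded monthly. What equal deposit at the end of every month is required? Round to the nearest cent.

Periodic rate i = 0.062/12 = 0.00516667; n = 6 × 12 = 72 periods.
PMT = 194500 / ( [(1+0.00516667)^72 − 1] / 0.00516667 ) = 194500 / 86.950523 = 2,236.9043

£2,236.90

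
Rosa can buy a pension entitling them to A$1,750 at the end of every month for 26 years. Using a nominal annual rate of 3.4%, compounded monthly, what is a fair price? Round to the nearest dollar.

A$362,161

Periodic rate i = 0.034/12 = 0.00283333; n = 26 × 12 = 312 periods.
PV = PMT · [1 − (1+i)^(−n)] / i = 1750 · 206.949242 = 362,161.1735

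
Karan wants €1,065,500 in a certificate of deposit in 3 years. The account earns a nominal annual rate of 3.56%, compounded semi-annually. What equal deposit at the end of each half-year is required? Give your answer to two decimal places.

€169,843.51

With 2 periods per year: i = 0.0178, n = 6.
FV-annuity factor = 6.273422; PMT = 1.0655e+06 / 6.273422 = 169,843.5080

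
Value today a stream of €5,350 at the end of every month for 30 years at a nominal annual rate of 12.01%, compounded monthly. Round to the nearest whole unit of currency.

€519,729

Periodic rate i = 0.1201/12 = 0.0100083; n = 30 × 12 = 360 periods.
PV = 5350 × [1 − (1+0.0100083)^(−360)] / 0.0100083 = 5350 × 97.145626 = 519,729.1017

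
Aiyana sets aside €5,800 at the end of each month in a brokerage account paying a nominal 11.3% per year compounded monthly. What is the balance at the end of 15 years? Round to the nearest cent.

With 12 periods per year: i = 0.00941667, n = 180.
Accumulation factor s(180|0.00941667) = 467.641076; FV = 5800 × 467.641076 = 2,712,318.2427

€2,712,318.24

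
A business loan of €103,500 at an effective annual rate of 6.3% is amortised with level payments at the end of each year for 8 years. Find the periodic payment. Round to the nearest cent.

PMT = 103500 / ( [1 − (1+0.063)^(−8)] / 0.063 ) = 103500 / 6.136730 = 16,865.6608

€16,865.66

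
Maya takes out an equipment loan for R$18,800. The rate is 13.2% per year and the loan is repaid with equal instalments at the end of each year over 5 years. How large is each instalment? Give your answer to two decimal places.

R$5,371.22

PMT = 18800 / ( [1 − (1+0.132)^(−5)] / 0.132 ) = 18800 / 3.500135 = 5,371.2210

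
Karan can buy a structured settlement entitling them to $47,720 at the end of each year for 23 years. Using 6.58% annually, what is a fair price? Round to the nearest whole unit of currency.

$557,759

PV = PMT · [1 − (1+i)^(−n)] / i = 47720 · 11.688170 = 557,759.4847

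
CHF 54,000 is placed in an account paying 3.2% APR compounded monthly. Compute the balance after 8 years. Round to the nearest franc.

i = 0.032/12 = 0.00266667 per month; n = 8·12 = 96.
FV = 54,000 × (1 + 0.00266667)^96 = 69,730.8840

CHF 69,731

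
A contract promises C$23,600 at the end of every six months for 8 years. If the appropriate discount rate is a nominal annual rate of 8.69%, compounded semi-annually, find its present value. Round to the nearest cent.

C$268,125.67

Periodic rate i = 0.0869/2 = 0.04345; n = 8 × 2 = 16 periods.
PV = PMT · [1 − (1+i)^(−n)] / i = 23600 · 11.361257 = 268,125.6718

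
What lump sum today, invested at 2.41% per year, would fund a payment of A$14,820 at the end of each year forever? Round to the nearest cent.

PV = PMT / i = 14820 / 0.0241 = 614,937.7593

A$614,937.76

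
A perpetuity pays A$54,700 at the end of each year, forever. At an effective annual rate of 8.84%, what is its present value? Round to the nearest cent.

A$618,778.28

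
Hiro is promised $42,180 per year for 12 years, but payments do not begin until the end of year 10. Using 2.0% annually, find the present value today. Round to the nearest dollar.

$373,250

Value one period before first payment (t=9): 42180 × [1 − (1+0.02)^(−12)] / 0.02 = 42180 × 10.575341 = 446,067.8927
Discount back 9 years: 446,067.8927 × (1+0.02)^(−9) = 446,067.8927 × 0.836755 = 373,249.6582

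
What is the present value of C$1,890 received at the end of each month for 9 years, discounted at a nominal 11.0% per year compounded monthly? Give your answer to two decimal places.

C$129,223.16

i = 0.11/12 = 0.00916667 per month; n = 9·12 = 108.
PV = 1890 × [1 − (1+0.00916667)^(−108)] / 0.00916667 = 1890 × 68.372043 = 129,223.1614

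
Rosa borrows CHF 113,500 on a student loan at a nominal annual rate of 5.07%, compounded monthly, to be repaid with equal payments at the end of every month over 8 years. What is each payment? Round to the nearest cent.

Periodic rate i = 0.0507/12 = 0.004225; n = 8 × 12 = 96 periods.
Annuity-PV factor = 78.781887; PMT = 113500 / 78.781887 = 1,440.6865

CHF 1,440.69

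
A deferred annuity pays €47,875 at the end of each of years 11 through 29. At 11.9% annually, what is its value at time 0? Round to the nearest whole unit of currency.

PV at t=10 (ordinary 19-year annuity): 47875 × a(19|0.119) = 47875 × 7.410974 = 354,800.3609
PV₀ = 354,800.3609 / (1+0.119)^10 = 354,800.3609 / 3.078229 = 115,261.2135

€115,261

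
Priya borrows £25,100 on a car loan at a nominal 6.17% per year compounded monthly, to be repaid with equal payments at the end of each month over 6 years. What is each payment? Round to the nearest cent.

£418.00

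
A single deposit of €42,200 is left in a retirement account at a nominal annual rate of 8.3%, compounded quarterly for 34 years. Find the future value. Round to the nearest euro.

i = 0.083/4 = 0.02075 per quarter; n = 34·4 = 136.
FV = 42,200 × (1 + 0.02075)^136 = 689,206.3972

€689,206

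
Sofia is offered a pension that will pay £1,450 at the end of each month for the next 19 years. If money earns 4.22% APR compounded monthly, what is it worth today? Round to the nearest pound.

i = 0.0422/12 = 0.00351667 per month; n = 19·12 = 228.
Annuity factor a(228|0.00351667) = 156.639184; PV = 1450 × 156.639184 = 227,126.8165

£227,127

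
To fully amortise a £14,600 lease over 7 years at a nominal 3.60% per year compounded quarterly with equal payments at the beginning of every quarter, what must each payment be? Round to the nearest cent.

i = 0.036/4 = 0.009 per quarter; n = 7·4 = 28.
Annuity-PV factor × (1+i) = 24.875059; PMT = 14600 / 24.875059 = 586.9333

£586.93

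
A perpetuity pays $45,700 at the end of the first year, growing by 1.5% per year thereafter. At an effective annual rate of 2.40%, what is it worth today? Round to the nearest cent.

$5,077,777.78

PV = D₁/(r − g) = 45700/(0.024 − 0.015) = 5,077,777.7778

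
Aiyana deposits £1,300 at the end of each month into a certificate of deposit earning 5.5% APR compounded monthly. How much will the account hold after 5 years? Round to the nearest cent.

£89,545.07

i = 0.055/12 = 0.00458333 per month; n = 5·12 = 60.
FV = 1300 × [(1+0.00458333)^60 − 1] / 0.00458333 = 1300 × 68.880823 = 89,545.0700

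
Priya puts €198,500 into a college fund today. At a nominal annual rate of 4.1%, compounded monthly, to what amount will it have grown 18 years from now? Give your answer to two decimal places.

i = 0.041/12 = 0.00341667 per month; n = 18·12 = 216.
FV = PV·(1+i)^n = 198,500 × 2.089118 = 414,689.9840

€414,689.98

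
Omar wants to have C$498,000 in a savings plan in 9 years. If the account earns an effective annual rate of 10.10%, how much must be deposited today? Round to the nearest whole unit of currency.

C$209,480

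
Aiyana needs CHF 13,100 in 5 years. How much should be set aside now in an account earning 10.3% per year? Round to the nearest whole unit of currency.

CHF 8,024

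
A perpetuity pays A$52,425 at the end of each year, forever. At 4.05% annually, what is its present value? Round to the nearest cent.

PV = C/r = 52425/0.0405 = 1,294,444.4444

A$1,294,444.44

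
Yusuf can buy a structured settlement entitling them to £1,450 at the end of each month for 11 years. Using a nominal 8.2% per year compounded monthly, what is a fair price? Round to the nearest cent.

With 12 periods per year: i = 0.00683333, n = 132.
Annuity factor a(132|0.00683333) = 86.779895; PV = 1450 × 86.779895 = 125,830.8472

£125,830.85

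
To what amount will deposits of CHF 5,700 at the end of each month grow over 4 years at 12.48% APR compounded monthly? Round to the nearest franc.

Periodic rate i = 0.1248/12 = 0.0104; n = 4 × 12 = 48 periods.
FV = PMT · [(1+i)^n − 1] / i = 5700 · 61.842434 = 352,501.8756

CHF 352,502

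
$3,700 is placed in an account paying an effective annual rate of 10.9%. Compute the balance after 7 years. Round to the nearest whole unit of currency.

$7,633

FV = 3,700 × (1 + 0.109)^7 = 7,633.4796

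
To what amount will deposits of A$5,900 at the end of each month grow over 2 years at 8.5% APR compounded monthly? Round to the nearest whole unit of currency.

A$153,757

Periodic rate i = 0.085/12 = 0.00708333; n = 2 × 12 = 24 periods.
FV = PMT · [(1+i)^n − 1] / i = 5900 · 26.060437 = 153,756.5799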